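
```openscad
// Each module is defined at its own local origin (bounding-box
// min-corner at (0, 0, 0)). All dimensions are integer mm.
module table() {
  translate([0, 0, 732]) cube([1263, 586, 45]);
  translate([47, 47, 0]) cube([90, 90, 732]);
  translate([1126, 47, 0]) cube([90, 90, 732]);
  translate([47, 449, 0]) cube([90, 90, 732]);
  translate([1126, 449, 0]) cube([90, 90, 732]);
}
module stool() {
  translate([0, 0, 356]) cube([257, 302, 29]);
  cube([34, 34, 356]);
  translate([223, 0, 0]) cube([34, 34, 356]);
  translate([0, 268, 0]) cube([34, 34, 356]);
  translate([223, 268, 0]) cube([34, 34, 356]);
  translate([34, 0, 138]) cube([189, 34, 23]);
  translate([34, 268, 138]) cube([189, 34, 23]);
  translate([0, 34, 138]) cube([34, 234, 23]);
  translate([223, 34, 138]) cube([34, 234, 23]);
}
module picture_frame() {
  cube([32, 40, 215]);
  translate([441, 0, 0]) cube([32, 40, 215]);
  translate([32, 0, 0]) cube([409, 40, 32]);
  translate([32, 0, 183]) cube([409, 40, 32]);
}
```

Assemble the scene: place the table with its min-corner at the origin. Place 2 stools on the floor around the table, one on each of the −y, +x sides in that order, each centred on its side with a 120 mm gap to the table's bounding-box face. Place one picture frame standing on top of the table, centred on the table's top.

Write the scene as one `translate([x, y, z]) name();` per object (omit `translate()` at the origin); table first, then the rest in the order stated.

table();
translate([503, -422, 0]) stool();
translate([1383, 142, 0]) stool();
translate([395, 273, 777]) picture_frame();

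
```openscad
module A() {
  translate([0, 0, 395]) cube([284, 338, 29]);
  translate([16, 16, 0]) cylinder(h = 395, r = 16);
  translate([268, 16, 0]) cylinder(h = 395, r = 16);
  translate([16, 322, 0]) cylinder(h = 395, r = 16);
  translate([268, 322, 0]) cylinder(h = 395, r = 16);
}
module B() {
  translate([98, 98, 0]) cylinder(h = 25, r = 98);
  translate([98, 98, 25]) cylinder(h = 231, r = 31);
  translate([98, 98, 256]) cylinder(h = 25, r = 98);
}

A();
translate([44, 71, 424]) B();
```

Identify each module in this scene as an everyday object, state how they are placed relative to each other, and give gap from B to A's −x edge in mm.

A is a stool. B is a spool. The spool is on top of the stool, centred. The gap from the spool to the stool's −x edge is 44 mm.

The spool's min-x is at 44; the stool's min-x is 0; gap = 44 mm.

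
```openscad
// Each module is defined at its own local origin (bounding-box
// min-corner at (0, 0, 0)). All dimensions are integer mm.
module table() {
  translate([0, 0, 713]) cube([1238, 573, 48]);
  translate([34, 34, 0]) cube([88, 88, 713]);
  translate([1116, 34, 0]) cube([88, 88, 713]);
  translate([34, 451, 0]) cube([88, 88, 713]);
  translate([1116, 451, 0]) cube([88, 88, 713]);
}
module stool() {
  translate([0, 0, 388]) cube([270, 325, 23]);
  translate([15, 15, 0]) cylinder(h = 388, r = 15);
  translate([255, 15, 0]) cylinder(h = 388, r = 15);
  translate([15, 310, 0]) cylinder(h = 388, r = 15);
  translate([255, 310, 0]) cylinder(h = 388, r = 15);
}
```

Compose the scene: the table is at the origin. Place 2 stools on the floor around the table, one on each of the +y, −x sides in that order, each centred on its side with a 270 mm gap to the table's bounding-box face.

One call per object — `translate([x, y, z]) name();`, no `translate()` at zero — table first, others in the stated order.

table();
translate([484, 843, 0]) stool();
translate([-540, 124, 0]) stool();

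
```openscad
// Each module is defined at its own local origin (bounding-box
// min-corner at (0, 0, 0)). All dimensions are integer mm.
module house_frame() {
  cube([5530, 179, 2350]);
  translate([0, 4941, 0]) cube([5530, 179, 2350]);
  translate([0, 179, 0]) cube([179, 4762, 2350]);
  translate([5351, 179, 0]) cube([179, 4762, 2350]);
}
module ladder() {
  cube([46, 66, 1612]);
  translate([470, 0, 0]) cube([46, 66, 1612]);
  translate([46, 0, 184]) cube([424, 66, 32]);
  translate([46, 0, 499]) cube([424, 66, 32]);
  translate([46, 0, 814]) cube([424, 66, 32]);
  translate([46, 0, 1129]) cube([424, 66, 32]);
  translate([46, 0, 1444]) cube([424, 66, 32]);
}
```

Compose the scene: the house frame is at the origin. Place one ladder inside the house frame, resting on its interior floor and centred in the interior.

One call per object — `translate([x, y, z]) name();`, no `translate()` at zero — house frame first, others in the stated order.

house_frame();
translate([2507, 2527, 0]) ladder();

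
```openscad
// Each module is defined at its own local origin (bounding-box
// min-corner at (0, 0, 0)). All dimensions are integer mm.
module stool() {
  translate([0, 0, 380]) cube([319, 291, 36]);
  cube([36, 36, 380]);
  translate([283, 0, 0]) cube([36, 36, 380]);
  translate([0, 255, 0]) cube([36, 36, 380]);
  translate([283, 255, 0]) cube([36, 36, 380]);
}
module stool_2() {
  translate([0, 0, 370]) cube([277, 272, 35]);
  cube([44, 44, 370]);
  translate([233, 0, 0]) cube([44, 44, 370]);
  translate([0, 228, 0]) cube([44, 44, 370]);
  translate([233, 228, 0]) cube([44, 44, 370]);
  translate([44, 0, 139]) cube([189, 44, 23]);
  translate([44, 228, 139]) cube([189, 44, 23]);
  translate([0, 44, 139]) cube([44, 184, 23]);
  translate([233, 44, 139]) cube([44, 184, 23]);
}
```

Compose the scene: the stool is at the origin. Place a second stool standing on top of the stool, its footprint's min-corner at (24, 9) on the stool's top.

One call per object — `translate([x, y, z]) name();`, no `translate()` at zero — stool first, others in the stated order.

stool();
translate([24, 9, 416]) stool_2();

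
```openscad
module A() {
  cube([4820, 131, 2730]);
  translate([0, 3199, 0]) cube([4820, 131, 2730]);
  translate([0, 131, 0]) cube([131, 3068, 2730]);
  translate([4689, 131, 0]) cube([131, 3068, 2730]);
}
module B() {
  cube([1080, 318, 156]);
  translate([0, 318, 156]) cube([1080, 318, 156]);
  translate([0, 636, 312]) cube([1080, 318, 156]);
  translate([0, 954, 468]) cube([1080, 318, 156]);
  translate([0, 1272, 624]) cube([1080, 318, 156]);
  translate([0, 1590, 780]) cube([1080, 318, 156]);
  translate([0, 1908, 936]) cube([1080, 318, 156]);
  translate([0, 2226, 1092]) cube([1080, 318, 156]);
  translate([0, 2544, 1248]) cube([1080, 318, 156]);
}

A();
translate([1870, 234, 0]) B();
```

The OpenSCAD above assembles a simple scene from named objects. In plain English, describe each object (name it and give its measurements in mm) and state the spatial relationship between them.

A is a box-shaped house frame (walls only): outside footprint 4820×3330 mm, wall height 2730 mm, wall thickness 131 mm. The two y-facing walls run the full x-width; the two x-facing walls fit between the inner faces of the y-facing walls.

B is a straight staircase of 9 solid steps. Each step is 1080 mm wide (x), 318 mm deep (y, the going) and 156 mm tall (the rise). The first step rests on the floor; each subsequent step sits one going further in +y and one rise higher in +z, directly behind and above the previous step with no overlap.

The staircase sits inside the house frame, centred.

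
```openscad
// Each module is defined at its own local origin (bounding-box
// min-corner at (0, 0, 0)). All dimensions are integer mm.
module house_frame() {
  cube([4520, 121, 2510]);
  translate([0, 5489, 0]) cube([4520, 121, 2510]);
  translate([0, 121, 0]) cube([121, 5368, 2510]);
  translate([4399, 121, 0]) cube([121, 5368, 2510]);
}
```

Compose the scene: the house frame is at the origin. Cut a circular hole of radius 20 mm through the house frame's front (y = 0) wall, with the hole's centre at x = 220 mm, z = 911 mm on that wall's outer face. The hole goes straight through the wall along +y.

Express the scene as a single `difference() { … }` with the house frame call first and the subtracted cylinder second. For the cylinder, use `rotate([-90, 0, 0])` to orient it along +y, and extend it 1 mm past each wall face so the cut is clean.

difference() {
  house_frame();
  translate([220, -1, 911]) rotate([-90, 0, 0]) cylinder(h = 123, r = 20);
}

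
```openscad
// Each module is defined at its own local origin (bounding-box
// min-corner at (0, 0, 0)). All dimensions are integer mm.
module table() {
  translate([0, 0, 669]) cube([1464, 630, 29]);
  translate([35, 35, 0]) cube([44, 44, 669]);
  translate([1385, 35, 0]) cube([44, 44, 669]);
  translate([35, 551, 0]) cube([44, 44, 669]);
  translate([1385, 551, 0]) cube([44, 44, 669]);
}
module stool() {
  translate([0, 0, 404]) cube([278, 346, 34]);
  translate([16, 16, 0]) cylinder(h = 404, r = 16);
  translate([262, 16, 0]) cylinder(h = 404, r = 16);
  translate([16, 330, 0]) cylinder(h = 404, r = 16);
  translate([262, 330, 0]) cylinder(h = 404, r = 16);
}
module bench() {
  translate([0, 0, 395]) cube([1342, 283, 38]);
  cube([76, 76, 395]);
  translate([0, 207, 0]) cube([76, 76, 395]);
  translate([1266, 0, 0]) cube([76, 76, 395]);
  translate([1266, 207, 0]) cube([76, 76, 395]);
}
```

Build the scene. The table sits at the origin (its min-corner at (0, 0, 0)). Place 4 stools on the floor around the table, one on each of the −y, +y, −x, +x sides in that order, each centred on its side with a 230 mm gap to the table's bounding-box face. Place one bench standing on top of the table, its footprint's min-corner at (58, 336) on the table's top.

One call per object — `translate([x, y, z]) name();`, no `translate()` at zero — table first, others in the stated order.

table();
translate([593, -576, 0]) stool();
translate([593, 860, 0]) stool();
translate([-508, 142, 0]) stool();
translate([1694, 142, 0]) stool();
translate([58, 336, 698]) bench();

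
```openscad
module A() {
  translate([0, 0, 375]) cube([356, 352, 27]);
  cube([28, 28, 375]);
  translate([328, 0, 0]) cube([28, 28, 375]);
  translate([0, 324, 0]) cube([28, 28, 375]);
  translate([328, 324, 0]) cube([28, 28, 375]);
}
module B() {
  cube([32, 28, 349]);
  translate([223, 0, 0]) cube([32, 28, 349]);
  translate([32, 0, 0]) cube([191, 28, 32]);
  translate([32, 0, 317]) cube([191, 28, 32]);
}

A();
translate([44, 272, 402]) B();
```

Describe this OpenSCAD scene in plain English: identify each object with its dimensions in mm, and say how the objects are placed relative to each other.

A is a simple wooden stool: a rectangular seat 356 mm (x) by 352 mm (y), 27 mm thick, top face at z = 402 mm, on four square legs, each 28×28 mm in cross-section. The legs rest on z = 0, each flush with a corner of the seat.

B is a picture frame with a 191×285 mm rectangular opening (x by z) and a uniform 32 mm border on every side. Frame depth is 28 mm along y. It is built from two vertical stiles running the full outside height and two horizontal rails spanning the gap between the stiles.

The picture frame is on top of the stool.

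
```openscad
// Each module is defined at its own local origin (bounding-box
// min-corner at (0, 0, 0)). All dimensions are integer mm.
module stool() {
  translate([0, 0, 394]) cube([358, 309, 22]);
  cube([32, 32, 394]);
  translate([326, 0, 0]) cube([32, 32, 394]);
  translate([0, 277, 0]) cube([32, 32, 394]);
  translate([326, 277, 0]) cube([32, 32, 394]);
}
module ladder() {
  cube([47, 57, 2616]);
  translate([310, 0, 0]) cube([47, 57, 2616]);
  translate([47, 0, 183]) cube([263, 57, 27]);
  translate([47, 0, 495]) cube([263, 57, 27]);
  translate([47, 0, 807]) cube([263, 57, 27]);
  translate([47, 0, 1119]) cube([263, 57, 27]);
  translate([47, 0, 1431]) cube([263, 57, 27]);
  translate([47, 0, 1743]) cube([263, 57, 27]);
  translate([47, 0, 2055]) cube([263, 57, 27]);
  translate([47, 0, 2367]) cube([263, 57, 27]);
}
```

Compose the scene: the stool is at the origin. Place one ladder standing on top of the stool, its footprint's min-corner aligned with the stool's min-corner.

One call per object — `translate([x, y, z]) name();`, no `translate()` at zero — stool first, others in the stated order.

stool();
translate([0, 0, 416]) ladder();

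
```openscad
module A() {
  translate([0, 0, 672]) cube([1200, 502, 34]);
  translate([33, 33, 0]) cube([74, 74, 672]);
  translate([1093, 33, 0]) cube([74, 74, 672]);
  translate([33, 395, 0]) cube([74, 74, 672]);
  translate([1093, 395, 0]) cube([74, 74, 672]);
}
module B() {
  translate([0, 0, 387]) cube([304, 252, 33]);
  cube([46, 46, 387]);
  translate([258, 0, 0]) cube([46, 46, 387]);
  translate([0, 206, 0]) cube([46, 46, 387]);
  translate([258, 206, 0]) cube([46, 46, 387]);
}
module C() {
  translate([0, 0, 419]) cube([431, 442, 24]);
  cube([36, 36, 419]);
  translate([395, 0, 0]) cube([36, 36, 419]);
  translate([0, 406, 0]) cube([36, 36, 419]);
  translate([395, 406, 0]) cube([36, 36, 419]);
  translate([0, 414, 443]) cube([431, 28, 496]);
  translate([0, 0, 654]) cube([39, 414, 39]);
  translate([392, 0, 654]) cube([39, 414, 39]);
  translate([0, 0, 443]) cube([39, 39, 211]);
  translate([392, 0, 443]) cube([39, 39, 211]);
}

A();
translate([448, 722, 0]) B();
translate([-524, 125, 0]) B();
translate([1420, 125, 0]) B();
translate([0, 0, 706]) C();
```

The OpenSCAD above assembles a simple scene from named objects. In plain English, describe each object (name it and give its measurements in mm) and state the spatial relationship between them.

A is a table: top 1200 mm (x) × 502 mm (y), 34 mm thick, upper face at z = 706 mm, on four 74×74 mm square legs, each inset 33 mm from the nearest pair of top edges, running from z = 0 to the bottom of the top.

B is a four-legged stool. The seat is 304×252 mm, 33 mm thick, top at z = 420 mm. It stands on four square legs, each 46×46 mm in cross-section, from z = 0 to the seat underside, each flush with a corner of the seat.

C is a chair. The seat is a 431×442×24 mm slab with its top at z = 443 mm, on four 36×36 mm corner legs (flush with the seat edges, standing on z = 0). A flat backrest 28 mm thick, 496 mm tall, spans the full seat width and rises from the seat top along its +y edge, rear face flush with the rear of the seat. Two armrests of 39×39 mm section run along each side from the seat's front edge to the front of the backrest, top faces 250 mm above the seat top and outer faces flush with the seat's x-edges; a 39×39 mm post under the front of each armrest stands on the seat at the front corner.

Three stools sit around the table at the +y, −x, +x sides. The chair is on top of the table.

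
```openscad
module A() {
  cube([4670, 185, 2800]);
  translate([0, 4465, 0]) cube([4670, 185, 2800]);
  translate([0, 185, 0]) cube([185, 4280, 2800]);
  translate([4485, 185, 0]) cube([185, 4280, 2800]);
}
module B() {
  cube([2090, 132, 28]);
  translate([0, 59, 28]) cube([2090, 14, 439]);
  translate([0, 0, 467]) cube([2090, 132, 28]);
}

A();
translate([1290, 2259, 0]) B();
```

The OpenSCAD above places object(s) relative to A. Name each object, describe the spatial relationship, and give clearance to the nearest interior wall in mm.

A is a house frame. B is an I-beam. The I-beam sits inside the house frame, centred. The clearance to the nearest interior wall is 1105 mm.

Clearances: x = 1105, y = 2074; minimum 1105 mm.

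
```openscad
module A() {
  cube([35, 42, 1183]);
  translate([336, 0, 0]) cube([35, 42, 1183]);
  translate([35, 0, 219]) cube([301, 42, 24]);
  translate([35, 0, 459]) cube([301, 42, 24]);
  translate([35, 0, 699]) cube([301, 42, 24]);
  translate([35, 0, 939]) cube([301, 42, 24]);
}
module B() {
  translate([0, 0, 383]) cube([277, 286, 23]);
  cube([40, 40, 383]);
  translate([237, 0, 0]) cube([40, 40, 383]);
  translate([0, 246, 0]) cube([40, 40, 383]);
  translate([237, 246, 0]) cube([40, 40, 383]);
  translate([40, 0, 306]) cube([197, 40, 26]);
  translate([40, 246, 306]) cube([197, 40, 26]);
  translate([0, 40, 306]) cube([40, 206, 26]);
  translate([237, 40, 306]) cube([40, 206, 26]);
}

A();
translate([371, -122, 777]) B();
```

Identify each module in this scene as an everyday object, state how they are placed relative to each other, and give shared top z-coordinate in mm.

A is a ladder. B is a stool. The stool is beside the ladder with their tops flush at z = 1183. The shared top z-coordinate is 1183 mm.

Both tops at z = 1183 mm.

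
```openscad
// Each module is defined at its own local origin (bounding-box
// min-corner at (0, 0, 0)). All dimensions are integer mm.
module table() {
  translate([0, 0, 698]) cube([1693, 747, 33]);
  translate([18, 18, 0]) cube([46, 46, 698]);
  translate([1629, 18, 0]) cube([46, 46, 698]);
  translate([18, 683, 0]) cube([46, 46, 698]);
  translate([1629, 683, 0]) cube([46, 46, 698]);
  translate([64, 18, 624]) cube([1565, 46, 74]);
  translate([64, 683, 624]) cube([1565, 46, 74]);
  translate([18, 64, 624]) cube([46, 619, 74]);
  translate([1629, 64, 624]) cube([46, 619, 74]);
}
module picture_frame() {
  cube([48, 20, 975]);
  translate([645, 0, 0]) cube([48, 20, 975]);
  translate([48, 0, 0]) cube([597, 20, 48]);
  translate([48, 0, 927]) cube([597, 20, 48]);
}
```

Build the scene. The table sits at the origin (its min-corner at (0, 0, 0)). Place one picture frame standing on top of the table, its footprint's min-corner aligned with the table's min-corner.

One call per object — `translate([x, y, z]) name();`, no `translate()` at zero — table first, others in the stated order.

table();
translate([0, 0, 731]) picture_frame();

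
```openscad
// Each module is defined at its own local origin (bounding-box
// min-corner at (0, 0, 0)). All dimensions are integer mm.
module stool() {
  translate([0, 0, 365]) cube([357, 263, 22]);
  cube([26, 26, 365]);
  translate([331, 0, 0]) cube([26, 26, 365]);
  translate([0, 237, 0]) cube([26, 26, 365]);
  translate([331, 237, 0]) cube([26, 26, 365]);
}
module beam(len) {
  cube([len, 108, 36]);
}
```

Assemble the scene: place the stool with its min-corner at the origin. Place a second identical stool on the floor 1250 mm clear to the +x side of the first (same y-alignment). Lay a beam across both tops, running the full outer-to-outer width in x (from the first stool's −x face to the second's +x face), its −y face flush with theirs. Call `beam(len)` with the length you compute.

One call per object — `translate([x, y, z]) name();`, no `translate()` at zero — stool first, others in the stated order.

stool();
translate([1607, 0, 0]) stool();
translate([0, 0, 387]) beam(1964);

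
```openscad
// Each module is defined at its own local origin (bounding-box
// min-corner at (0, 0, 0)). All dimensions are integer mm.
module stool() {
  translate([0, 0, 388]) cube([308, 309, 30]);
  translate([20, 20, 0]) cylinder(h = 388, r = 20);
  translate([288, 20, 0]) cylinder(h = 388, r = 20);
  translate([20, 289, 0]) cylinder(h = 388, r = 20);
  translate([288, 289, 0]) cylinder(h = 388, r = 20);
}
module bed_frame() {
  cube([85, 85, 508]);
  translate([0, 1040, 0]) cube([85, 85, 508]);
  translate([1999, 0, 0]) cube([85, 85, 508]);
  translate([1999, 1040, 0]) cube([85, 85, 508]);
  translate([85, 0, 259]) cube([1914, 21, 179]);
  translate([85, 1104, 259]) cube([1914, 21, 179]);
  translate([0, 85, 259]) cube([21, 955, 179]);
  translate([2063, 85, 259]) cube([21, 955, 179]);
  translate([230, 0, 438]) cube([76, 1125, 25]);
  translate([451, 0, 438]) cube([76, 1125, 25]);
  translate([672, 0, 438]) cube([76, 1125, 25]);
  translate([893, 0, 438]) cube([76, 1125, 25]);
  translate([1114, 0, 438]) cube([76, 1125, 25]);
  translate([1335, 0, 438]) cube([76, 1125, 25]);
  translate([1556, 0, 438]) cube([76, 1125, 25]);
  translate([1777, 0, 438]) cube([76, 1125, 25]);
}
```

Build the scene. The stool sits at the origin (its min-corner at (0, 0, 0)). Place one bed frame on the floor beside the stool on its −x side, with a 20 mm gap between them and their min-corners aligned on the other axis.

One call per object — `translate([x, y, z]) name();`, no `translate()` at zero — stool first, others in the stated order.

stool();
translate([-2104, 0, 0]) bed_frame();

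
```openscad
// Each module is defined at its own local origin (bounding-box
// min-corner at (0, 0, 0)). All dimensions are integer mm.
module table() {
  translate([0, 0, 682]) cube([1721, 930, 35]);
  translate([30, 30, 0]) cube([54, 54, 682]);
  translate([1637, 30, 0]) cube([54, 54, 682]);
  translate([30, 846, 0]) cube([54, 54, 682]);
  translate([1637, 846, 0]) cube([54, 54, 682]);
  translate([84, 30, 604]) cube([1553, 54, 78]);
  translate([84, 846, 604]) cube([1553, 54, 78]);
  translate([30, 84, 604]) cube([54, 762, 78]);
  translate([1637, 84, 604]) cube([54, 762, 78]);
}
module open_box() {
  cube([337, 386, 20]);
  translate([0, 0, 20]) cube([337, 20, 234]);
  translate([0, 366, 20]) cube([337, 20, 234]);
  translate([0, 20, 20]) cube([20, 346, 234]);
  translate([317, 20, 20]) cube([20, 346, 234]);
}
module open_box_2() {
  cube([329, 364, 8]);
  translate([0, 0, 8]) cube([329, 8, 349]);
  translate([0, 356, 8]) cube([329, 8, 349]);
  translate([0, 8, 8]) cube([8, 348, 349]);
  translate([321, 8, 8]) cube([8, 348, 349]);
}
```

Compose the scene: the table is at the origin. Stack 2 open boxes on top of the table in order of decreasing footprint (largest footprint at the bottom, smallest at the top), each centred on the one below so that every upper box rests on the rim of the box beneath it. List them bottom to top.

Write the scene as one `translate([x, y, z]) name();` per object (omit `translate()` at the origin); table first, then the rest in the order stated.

table();
translate([692, 272, 717]) open_box();
translate([696, 283, 971]) open_box_2();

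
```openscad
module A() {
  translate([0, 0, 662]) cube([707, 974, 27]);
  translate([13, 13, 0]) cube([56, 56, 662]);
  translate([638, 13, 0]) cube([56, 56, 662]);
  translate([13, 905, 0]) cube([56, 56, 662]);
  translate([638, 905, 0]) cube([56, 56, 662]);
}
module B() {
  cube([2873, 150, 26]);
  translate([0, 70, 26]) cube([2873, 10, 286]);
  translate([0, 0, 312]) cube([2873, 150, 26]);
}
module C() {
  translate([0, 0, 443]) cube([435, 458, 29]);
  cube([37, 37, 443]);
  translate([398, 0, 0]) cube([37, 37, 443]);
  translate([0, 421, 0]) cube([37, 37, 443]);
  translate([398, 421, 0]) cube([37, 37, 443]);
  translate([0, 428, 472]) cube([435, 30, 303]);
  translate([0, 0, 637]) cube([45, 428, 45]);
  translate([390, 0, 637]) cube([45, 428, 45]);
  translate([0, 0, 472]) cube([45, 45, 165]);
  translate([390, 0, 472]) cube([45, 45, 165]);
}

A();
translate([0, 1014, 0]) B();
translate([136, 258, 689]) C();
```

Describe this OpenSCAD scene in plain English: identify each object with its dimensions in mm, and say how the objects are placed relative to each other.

A is a table: top 707 mm (x) × 974 mm (y), 27 mm thick, upper face at z = 689 mm, on four 56×56 mm square legs, each inset 13 mm from the nearest pair of top edges, running from z = 0 to the bottom of the top.

B is an I-beam lying along x, 2873 mm long. Overall section height 338 mm. Two flanges 150 mm wide (y) and 26 mm thick, one on the floor and one at the top; a web 10 mm thick runs between them, centred on the flange width.

C is a chair: 435×458 mm seat, 29 mm thick, top at z = 472 mm, on four 37 mm square corner legs flush with the seat edges. A 30 mm thick backrest slab spans the full seat width, extending 303 mm above the seat top, its back face flush with the seat's +y edge. Two armrests of 45×45 mm section run along each side from the seat's front edge to the front of the backrest, top faces 210 mm above the seat top and outer faces flush with the seat's x-edges; a 45×45 mm post under the front of each armrest stands on the seat at the front corner.

The I-beam is on the floor beside the table on its +y side. The chair is on top of the table, centred.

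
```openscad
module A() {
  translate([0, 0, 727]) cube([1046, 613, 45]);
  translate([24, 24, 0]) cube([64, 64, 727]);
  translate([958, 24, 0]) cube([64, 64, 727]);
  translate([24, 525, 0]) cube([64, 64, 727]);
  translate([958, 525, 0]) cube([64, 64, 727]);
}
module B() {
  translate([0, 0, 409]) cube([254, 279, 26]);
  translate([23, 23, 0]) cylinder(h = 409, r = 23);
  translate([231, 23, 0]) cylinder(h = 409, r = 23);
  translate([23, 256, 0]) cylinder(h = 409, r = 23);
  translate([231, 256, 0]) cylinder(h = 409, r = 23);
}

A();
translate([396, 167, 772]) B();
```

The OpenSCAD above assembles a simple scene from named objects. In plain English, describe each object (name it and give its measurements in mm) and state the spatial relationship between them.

A is a table: top 1046 mm (x) × 613 mm (y), 45 mm thick, upper face at z = 772 mm, on four 64×64 mm square legs, each inset 24 mm from the nearest pair of top edges, running from z = 0 to the bottom of the top.

B is a four-legged stool. The seat is a 254×279×26 mm slab whose top surface is at z = 435 mm; four round legs, each 46 mm in diameter, run from the floor (z = 0) to the underside of the seat, each leg's axis is inset half a diameter from the nearest pair of seat edges (so the leg's bounding box is flush with the corner).

The stool is on top of the table, centred.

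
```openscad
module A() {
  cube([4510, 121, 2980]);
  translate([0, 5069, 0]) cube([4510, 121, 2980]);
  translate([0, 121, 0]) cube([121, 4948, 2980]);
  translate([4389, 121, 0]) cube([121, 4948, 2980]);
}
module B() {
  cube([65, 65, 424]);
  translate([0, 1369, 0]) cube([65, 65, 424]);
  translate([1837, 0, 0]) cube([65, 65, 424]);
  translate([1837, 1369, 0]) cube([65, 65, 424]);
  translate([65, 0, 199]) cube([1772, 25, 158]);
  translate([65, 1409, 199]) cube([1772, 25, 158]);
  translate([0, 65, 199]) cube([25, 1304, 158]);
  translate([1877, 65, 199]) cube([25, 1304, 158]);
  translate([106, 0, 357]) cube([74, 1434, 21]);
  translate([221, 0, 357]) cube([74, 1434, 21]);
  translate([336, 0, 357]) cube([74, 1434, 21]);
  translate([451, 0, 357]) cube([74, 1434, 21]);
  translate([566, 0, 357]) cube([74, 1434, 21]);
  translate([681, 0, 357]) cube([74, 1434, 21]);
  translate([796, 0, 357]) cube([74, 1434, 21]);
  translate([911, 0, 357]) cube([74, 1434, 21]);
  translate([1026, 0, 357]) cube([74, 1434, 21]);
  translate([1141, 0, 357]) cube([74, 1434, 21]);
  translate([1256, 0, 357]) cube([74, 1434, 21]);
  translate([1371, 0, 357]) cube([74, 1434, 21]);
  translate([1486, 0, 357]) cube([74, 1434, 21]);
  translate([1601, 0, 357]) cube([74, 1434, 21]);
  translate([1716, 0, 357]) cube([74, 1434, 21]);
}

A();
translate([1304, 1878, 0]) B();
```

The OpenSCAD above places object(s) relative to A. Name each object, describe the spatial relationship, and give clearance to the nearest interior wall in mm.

Clearances: x = 1183, y = 1757; minimum 1183 mm.

A is a house frame. B is a bed frame. The bed frame sits inside the house frame, centred. The clearance to the nearest interior wall is 1183 mm.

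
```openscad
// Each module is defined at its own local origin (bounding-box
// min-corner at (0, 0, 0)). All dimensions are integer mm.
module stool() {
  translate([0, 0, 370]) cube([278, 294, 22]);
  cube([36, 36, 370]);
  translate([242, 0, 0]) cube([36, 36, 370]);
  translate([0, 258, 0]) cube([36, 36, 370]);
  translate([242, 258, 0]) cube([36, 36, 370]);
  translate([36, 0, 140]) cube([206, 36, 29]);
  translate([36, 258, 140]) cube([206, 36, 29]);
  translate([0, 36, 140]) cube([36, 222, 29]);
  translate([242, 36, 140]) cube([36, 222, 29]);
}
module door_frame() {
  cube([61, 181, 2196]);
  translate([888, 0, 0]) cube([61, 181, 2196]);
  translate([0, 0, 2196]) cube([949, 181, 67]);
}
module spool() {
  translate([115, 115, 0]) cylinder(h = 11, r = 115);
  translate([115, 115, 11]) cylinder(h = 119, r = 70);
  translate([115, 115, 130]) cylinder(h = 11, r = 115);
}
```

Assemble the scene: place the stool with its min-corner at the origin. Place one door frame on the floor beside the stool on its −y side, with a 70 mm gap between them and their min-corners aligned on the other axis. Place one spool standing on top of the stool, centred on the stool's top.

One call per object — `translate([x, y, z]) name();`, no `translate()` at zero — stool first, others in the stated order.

stool();
translate([0, -251, 0]) door_frame();
translate([24, 32, 392]) spool();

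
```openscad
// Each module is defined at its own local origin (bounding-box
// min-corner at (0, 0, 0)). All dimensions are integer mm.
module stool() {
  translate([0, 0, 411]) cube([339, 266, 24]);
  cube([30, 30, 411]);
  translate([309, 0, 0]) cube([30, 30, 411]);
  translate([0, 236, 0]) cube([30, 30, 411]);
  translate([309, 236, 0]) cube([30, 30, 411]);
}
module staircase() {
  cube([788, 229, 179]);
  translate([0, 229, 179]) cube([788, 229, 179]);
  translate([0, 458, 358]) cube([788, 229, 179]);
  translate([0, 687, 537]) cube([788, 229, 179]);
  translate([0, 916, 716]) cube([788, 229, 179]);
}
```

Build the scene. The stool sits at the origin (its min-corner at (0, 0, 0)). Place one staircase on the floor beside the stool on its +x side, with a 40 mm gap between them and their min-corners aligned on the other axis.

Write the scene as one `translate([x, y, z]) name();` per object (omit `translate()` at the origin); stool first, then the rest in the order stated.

stool();
translate([379, 0, 0]) staircase();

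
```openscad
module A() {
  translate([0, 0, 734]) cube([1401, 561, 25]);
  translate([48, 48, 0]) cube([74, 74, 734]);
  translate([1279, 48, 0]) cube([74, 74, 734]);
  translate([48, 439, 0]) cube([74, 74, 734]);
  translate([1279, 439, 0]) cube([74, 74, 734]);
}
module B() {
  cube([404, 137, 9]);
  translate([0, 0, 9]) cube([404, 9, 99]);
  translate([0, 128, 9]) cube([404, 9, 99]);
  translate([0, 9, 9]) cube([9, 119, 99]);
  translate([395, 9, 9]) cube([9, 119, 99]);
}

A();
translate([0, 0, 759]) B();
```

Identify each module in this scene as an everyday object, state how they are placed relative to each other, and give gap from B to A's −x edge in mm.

A is a table. B is an open box. The open box is on top of the table. The gap from the open box to the table's −x edge is 0 mm.

The open box's min-x is at 0; the table's min-x is 0; gap = 0 mm.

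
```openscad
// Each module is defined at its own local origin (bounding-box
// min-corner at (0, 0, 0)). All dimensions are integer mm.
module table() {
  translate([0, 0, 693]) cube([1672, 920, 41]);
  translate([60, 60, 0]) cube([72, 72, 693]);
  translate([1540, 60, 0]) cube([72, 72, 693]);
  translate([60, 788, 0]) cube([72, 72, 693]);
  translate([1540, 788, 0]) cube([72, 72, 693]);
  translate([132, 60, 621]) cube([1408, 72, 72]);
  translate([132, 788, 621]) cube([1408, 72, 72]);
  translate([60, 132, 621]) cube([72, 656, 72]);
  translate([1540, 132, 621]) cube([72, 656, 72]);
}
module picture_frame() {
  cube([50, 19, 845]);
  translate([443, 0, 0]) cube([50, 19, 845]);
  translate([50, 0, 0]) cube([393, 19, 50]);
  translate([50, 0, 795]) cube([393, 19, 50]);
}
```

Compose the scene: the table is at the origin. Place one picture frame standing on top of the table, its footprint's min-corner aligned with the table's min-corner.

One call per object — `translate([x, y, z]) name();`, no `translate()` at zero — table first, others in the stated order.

table();
translate([0, 0, 734]) picture_frame();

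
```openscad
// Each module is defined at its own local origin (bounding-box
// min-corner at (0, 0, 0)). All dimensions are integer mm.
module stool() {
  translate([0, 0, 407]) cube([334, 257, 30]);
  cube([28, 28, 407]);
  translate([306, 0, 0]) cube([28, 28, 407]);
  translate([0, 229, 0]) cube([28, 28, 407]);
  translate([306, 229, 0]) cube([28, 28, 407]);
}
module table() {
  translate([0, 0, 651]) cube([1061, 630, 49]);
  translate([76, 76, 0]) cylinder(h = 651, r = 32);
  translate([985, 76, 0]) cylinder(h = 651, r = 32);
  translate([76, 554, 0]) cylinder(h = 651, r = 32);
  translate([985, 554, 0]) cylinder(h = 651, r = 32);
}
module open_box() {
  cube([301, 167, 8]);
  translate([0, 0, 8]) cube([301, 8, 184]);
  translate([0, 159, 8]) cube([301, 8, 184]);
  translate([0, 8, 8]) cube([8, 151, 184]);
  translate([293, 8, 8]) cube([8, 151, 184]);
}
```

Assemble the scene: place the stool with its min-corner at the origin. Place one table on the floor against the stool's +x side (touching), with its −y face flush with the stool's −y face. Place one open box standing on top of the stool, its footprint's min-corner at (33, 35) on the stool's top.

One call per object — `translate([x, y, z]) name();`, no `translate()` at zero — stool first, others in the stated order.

stool();
translate([334, 0, 0]) table();
translate([33, 35, 437]) open_box();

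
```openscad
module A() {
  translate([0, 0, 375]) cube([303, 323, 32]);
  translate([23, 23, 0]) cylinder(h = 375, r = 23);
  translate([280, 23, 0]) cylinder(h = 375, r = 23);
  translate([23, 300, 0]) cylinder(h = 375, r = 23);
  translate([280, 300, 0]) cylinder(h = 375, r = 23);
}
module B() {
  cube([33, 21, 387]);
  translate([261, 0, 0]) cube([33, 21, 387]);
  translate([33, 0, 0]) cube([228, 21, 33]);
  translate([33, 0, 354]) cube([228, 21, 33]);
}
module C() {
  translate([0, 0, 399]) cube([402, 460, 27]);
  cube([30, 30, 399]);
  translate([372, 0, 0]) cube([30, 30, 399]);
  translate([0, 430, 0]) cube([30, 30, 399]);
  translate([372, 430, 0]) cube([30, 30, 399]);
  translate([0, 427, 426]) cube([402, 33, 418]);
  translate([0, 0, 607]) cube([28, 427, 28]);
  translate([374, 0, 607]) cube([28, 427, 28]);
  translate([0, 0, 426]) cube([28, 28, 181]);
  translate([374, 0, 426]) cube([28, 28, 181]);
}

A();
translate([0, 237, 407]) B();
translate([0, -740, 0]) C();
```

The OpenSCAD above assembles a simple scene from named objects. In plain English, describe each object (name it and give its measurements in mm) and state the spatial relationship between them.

A is a four-legged stool. The seat is 303×323 mm, 32 mm thick, top at z = 407 mm. It stands on four round legs, each 46 mm in diameter, from z = 0 to the seat underside, each leg's axis is inset half a diameter from the nearest pair of seat edges (so the leg's bounding box is flush with the corner).

B is a picture frame with a 228×321 mm rectangular opening (x by z) and a uniform 33 mm border on every side. Frame depth is 21 mm along y. It is built from two vertical stiles running the full outside height and two horizontal rails spanning the gap between the stiles.

C is a chair. The seat is a 402×460×27 mm slab with its top at z = 426 mm, on four 30×30 mm corner legs (flush with the seat edges, standing on z = 0). A flat backrest 33 mm thick, 418 mm tall, spans the full seat width and rises from the seat top along its +y edge, rear face flush with the rear of the seat. Two armrests of 28×28 mm section run along each side from the seat's front edge to the front of the backrest, top faces 209 mm above the seat top and outer faces flush with the seat's x-edges; a 28×28 mm post under the front of each armrest stands on the seat at the front corner.

The picture frame is on top of the stool. The chair is on the floor beside the stool on its −y side.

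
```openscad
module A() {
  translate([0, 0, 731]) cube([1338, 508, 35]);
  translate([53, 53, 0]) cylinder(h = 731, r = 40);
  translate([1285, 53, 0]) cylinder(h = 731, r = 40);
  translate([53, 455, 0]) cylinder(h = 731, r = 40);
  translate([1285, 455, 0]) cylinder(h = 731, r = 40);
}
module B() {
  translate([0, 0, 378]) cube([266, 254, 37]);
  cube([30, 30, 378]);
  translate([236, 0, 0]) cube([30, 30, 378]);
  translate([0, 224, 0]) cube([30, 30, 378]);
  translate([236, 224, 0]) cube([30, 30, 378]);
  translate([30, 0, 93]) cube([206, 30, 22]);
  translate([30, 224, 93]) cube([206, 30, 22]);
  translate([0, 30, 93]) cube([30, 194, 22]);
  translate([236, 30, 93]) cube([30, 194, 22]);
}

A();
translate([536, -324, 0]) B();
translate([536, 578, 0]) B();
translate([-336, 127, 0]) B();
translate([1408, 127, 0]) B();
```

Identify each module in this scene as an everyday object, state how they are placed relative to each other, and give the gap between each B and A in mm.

A is a table. B is a stool. Four stools sit around the table at the −y, +y, −x, +x sides. The gap between each stool and the table is 70 mm.

Each stool's nearest face is 70 mm from the table's bounding box.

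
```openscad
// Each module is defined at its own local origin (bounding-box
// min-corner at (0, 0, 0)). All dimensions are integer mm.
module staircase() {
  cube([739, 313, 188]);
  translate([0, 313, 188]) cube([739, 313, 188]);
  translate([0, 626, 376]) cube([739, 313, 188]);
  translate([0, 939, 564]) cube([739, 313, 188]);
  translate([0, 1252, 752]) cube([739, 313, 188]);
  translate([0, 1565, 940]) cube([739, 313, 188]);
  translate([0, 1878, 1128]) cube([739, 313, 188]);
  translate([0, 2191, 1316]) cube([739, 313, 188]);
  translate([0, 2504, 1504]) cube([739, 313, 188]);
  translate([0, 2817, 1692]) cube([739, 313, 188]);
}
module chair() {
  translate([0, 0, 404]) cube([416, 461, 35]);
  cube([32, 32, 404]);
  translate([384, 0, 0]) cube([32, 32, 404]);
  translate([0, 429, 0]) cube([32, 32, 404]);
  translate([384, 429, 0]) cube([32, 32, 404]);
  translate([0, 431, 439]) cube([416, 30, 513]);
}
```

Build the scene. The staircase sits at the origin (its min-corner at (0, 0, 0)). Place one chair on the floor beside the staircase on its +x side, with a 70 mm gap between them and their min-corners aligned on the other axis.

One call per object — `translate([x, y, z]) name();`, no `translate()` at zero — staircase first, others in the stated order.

staircase();
translate([809, 0, 0]) chair();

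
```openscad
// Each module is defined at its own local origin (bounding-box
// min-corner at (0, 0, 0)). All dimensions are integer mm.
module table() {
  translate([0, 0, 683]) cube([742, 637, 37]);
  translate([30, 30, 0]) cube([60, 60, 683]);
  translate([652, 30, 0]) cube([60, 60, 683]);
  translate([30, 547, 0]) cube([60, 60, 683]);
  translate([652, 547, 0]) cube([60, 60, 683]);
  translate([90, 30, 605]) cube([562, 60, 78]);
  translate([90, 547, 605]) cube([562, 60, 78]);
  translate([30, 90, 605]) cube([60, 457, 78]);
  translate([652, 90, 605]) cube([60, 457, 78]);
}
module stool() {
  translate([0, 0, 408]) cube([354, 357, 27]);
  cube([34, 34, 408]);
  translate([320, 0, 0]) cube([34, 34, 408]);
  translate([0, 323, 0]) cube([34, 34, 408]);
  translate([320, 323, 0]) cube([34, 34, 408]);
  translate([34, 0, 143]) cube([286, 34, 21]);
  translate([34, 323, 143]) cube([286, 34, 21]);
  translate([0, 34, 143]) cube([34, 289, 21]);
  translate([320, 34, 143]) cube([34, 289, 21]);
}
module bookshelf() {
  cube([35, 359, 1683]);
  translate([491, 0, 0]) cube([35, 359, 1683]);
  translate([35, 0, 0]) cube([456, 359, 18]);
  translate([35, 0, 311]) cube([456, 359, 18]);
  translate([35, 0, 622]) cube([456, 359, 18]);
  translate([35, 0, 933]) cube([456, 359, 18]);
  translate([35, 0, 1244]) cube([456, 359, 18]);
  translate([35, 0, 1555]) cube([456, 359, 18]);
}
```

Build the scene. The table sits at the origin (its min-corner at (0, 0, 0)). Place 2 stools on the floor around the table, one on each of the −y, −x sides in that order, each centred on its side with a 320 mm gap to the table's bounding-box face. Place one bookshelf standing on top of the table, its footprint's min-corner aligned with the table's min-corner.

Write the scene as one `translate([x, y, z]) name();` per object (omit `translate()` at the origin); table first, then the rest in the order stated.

table();
translate([194, -677, 0]) stool();
translate([-674, 140, 0]) stool();
translate([0, 0, 720]) bookshelf();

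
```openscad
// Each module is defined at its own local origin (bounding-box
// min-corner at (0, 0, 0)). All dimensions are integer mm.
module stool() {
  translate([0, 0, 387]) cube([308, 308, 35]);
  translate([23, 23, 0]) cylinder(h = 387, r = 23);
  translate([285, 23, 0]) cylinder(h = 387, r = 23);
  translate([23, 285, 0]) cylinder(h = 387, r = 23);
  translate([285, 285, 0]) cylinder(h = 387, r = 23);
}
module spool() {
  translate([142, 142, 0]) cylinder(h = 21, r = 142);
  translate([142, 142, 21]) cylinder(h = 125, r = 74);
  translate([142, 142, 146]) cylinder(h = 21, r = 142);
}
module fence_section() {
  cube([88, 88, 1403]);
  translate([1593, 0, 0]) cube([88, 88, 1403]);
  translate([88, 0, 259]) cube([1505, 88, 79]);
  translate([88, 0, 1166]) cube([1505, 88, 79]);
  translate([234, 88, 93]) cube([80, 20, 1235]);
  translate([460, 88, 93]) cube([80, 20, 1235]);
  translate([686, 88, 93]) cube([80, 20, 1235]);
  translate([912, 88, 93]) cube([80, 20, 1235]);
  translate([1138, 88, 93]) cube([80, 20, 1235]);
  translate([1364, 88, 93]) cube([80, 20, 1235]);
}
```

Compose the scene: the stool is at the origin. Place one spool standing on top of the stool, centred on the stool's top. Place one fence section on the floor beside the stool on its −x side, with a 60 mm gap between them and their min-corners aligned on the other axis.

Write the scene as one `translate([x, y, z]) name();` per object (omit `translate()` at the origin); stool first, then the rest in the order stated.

stool();
translate([12, 12, 422]) spool();
translate([-1741, 0, 0]) fence_section();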